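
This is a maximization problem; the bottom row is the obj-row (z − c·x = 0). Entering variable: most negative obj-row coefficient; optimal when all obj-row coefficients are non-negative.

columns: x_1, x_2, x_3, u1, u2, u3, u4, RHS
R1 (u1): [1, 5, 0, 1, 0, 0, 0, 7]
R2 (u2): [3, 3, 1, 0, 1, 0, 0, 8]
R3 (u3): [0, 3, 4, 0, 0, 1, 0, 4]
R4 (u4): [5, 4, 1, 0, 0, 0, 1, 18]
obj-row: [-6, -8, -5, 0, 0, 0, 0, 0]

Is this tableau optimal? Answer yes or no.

The obj-row has a negative entry -8 in column x_2, so it is not optimal.

no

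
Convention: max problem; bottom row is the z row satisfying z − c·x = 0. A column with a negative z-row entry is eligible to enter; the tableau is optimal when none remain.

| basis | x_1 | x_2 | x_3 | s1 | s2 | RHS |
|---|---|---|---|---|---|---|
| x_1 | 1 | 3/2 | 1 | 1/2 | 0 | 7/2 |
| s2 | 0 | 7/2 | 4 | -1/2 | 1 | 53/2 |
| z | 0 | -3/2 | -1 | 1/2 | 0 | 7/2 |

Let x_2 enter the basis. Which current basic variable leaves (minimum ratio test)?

Column x_2 entries and ratios — x_1: (7/2)/(3/2) = 7/3; s2: (53/2)/(7/2) = 53/7.
Smallest ratio is 7/3 in the row of x_1, so x_1 leaves.

x_1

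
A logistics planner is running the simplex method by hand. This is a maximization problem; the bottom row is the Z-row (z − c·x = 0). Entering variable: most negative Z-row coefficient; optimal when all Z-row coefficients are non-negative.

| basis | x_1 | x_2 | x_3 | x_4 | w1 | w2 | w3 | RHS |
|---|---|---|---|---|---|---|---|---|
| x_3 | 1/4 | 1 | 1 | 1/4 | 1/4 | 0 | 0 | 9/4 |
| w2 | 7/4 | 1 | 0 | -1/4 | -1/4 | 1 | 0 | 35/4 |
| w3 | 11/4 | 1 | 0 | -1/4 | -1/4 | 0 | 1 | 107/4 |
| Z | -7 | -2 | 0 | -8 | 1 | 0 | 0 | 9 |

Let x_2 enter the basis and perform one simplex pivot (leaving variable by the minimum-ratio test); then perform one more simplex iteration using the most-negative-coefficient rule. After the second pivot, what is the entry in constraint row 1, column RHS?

9

Ratio test on column x_2 — row 1: (9/4)/1 = 9/4; row 2: (35/4)/1 = 35/4; row 3: (107/4)/1 = 107/4. Minimum is 9/4 at row 1 (x_3 leaves); pivot element 1.
Divide row 1 by 1; eliminate column x_2 from the other rows.
Second iteration: most negative Z-row entry is -15/2 in column x_4, so x_4 enters.
Ratio test on column x_4 — row 1: (9/4)/(1/4) = 9; row 2: entry -1/2 ≤ 0; row 3: entry -1/2 ≤ 0. Minimum is 9 at row 1 (x_2 leaves); pivot element 1/4.
Divide row 1 by 1/4; eliminate column x_4 from the other rows.
After both pivots, the entry at constraint row 1, column RHS is 9.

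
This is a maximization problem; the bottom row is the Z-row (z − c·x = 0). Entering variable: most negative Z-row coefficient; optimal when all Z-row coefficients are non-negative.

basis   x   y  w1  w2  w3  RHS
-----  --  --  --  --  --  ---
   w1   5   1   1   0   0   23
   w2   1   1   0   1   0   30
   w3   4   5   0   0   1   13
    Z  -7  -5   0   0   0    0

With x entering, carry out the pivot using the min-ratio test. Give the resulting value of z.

91/4

Ratio test on column x — row 1: 23/5 = 23/5; row 2: 30/1 = 30; row 3: 13/4 = 13/4. Minimum is 13/4 at row 3 (w3 leaves); pivot element 4.
Pivot on row 3; the Z-row RHS becomes 0 − (-7)·(13/4) = 91/4.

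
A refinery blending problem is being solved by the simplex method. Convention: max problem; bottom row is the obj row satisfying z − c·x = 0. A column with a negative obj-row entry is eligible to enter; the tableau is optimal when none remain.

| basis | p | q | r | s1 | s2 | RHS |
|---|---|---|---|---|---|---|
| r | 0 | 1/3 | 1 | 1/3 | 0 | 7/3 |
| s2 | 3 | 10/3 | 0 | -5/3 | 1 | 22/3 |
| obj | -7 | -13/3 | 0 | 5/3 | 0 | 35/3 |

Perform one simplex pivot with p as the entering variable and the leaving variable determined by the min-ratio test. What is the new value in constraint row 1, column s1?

1/3

Ratio test on column p — row 1: entry 0 ≤ 0; row 2: (22/3)/3 = 22/9. Minimum is 22/9 at row 2 (s2 leaves); pivot element 3.
Divide row 2 by 3; eliminate column p from the other rows.
Row 1 update in column s1: 1/3 − 0·(-5/9) = 1/3.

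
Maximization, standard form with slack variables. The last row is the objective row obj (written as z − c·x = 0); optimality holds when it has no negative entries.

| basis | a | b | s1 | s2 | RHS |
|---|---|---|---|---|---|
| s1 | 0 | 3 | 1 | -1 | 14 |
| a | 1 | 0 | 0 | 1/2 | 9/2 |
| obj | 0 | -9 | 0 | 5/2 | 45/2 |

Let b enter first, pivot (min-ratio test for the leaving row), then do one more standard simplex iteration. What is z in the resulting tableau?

69

Ratio test on column b — row 1: 14/3 = 14/3; row 2: entry 0 ≤ 0. Minimum is 14/3 at row 1 (s1 leaves); pivot element 3.
Pivot on row 1; the obj-row RHS becomes 45/2 − (-9)·(14/3) = 129/2.
Next entering variable (most negative obj-row entry -1/2): s2.
Ratio test on column s2 — row 1: entry -1/3 ≤ 0; row 2: (9/2)/(1/2) = 9. Minimum is 9 at row 2 (a leaves); pivot element 1/2.
After the second pivot the obj-row RHS is 129/2 − (-1/2)·9 = 69.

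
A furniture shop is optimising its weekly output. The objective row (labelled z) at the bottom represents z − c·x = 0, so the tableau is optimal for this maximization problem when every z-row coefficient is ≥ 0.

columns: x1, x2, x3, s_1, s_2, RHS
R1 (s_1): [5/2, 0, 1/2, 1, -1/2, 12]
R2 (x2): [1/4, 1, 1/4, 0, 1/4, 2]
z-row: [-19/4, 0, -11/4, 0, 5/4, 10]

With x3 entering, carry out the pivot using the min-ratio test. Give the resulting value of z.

32

Ratio test on column x3 — row 1: 12/(1/2) = 24; row 2: 2/(1/4) = 8. Minimum is 8 at row 2 (x2 leaves); pivot element 1/4.
Pivot on row 2; the z-row RHS becomes 10 − (-11/4)·8 = 32.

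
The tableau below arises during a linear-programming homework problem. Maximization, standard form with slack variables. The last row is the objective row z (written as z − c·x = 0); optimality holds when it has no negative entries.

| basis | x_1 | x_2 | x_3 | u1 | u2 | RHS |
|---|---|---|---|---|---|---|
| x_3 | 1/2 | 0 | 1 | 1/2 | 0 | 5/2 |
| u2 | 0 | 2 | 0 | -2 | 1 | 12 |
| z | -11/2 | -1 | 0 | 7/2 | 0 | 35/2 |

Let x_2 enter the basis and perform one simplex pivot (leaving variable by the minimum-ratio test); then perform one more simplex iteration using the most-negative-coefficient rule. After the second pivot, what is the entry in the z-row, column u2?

Ratio test on column x_2 — row 1: entry 0 ≤ 0; row 2: 12/2 = 6. Minimum is 6 at row 2 (u2 leaves); pivot element 2.
Divide row 2 by 2; eliminate column x_2 from the other rows.
Second iteration: most negative z-row entry is -11/2 in column x_1, so x_1 enters.
Ratio test on column x_1 — row 1: (5/2)/(1/2) = 5; row 2: entry 0 ≤ 0. Minimum is 5 at row 1 (x_3 leaves); pivot element 1/2.
Divide row 1 by 1/2; eliminate column x_1 from the other rows.
After both pivots, the entry at the z-row, column u2 is 1/2.

1/2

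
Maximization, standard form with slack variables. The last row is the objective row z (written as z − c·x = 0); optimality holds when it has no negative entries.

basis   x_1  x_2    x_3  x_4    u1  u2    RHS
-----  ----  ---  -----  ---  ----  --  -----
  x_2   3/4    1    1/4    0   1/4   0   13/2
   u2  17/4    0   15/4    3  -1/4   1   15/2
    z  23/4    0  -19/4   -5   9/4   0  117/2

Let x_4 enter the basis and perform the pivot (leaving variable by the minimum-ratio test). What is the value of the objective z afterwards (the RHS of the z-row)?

71

Ratio test on column x_4 — row 1: entry 0 ≤ 0; row 2: (15/2)/3 = 5/2. Minimum is 5/2 at row 2 (u2 leaves); pivot element 3.
Pivot on row 2; the z-row RHS becomes 117/2 − (-5)·(5/2) = 71.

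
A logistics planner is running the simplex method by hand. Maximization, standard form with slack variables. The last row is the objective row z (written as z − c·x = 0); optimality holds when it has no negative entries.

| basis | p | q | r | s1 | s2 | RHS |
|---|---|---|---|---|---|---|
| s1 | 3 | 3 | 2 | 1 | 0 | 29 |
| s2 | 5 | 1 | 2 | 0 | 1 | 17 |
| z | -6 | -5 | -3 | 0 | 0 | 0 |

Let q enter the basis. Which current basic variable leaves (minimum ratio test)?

Column q entries and ratios — s1: 29/3 = 29/3; s2: 17/1 = 17.
Smallest ratio is 29/3 in the row of s1, so s1 leaves.

s1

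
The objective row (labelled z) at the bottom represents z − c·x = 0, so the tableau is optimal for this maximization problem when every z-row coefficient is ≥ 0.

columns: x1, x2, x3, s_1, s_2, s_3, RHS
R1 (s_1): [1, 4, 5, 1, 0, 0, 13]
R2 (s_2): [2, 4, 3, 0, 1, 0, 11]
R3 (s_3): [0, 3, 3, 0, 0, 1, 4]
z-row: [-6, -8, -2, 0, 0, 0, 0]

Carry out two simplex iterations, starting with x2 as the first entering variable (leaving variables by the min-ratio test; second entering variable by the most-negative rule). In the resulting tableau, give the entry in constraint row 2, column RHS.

17/6

Ratio test on column x2 — row 1: 13/4 = 13/4; row 2: 11/4 = 11/4; row 3: 4/3 = 4/3. Minimum is 4/3 at row 3 (s_3 leaves); pivot element 3.
Divide row 3 by 3; eliminate column x2 from the other rows.
Second iteration: most negative z-row entry is -6 in column x1, so x1 enters.
Ratio test on column x1 — row 1: (23/3)/1 = 23/3; row 2: (17/3)/2 = 17/6; row 3: entry 0 ≤ 0. Minimum is 17/6 at row 2 (s_2 leaves); pivot element 2.
Divide row 2 by 2; eliminate column x1 from the other rows.
After both pivots, the entry at constraint row 2, column RHS is 17/6.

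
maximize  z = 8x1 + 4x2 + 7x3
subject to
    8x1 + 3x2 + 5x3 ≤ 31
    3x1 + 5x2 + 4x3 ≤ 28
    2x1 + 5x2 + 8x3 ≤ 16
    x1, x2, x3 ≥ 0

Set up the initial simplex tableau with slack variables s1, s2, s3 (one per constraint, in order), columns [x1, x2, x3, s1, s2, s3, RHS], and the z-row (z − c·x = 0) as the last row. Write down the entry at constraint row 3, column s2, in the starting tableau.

0

Slack s2 belongs to constraint 2; its column is the unit vector e_2, so the entry in row 3 is 0.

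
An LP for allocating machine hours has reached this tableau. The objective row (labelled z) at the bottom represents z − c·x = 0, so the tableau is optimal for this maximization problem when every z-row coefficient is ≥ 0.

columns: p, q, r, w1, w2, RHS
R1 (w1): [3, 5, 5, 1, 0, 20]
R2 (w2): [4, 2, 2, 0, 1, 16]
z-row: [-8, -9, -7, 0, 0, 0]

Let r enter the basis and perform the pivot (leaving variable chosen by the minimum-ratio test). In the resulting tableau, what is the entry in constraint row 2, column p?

Ratio test on column r — row 1: 20/5 = 4; row 2: 16/2 = 8. Minimum is 4 at row 1 (w1 leaves); pivot element 5.
Divide row 1 by 5; eliminate column r from the other rows.
Row 2 update in column p: 4 − 2·(3/5) = 14/5.

14/5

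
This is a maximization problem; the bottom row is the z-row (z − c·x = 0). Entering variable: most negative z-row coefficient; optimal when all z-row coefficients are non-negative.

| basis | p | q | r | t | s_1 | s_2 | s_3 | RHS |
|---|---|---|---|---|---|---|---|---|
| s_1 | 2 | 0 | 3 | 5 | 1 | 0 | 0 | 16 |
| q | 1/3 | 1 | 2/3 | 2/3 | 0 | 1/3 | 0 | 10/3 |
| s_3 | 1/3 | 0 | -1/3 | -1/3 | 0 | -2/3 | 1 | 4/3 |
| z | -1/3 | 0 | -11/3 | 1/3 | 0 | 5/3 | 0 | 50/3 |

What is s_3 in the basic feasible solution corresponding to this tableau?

s_3 is basic (row 3); its value is the RHS of that row, 4/3.

4/3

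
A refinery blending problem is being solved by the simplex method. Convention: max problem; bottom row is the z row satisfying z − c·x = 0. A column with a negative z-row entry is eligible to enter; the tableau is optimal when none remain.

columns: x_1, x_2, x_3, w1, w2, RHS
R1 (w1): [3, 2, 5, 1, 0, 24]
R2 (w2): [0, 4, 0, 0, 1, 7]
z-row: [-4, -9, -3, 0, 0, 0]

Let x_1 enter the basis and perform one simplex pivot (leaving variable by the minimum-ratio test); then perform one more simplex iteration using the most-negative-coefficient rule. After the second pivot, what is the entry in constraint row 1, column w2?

-1/6

Ratio test on column x_1 — row 1: 24/3 = 8; row 2: entry 0 ≤ 0. Minimum is 8 at row 1 (w1 leaves); pivot element 3.
Divide row 1 by 3; eliminate column x_1 from the other rows.
Second iteration: most negative z-row entry is -19/3 in column x_2, so x_2 enters.
Ratio test on column x_2 — row 1: 8/(2/3) = 12; row 2: 7/4 = 7/4. Minimum is 7/4 at row 2 (w2 leaves); pivot element 4.
Divide row 2 by 4; eliminate column x_2 from the other rows.
After both pivots, the entry at constraint row 1, column w2 is -1/6.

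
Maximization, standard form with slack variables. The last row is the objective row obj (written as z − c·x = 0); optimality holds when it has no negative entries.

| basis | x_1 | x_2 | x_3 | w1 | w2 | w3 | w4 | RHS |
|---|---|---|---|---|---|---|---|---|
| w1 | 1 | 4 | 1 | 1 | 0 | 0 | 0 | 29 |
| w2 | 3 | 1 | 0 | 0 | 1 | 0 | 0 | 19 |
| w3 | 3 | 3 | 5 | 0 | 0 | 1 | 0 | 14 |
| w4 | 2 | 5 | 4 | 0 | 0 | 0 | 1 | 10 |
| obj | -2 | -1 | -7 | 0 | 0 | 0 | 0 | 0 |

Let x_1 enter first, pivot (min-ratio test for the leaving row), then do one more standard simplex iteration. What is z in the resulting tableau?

13

Ratio test on column x_1 — row 1: 29/1 = 29; row 2: 19/3 = 19/3; row 3: 14/3 = 14/3; row 4: 10/2 = 5. Minimum is 14/3 at row 3 (w3 leaves); pivot element 3.
Pivot on row 3; the obj-row RHS becomes 0 − (-2)·(14/3) = 28/3.
Next entering variable (most negative obj-row entry -11/3): x_3.
Ratio test on column x_3 — row 1: entry -2/3 ≤ 0; row 2: entry -5 ≤ 0; row 3: (14/3)/(5/3) = 14/5; row 4: (2/3)/(2/3) = 1. Minimum is 1 at row 4 (w4 leaves); pivot element 2/3.
After the second pivot the obj-row RHS is 28/3 − (-11/3)·1 = 13.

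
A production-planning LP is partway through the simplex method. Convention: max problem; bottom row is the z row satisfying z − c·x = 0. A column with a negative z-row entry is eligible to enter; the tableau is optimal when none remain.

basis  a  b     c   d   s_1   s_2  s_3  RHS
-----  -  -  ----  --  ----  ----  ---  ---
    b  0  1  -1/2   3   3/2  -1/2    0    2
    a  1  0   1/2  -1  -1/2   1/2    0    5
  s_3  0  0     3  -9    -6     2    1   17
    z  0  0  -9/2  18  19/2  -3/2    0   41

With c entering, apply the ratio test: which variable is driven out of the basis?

s_3

Column c entries and ratios — b: -1/2 ≤ 0, skip; a: 5/(1/2) = 10; s_3: 17/3 = 17/3.
Smallest ratio is 17/3 in the row of s_3, so s_3 leaves.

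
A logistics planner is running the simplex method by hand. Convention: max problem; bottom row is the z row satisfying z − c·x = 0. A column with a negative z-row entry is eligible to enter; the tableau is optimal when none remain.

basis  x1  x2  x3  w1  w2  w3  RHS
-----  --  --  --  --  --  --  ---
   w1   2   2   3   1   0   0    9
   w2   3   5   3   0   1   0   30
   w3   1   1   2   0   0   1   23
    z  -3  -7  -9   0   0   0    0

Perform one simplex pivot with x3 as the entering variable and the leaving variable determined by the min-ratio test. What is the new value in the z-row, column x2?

-1

Ratio test on column x3 — row 1: 9/3 = 3; row 2: 30/3 = 10; row 3: 23/2 = 23/2. Minimum is 3 at row 1 (w1 leaves); pivot element 3.
Divide row 1 by 3; eliminate column x3 from the other rows.
z-row update in column x2: -7 − (-9)·(2/3) = -1.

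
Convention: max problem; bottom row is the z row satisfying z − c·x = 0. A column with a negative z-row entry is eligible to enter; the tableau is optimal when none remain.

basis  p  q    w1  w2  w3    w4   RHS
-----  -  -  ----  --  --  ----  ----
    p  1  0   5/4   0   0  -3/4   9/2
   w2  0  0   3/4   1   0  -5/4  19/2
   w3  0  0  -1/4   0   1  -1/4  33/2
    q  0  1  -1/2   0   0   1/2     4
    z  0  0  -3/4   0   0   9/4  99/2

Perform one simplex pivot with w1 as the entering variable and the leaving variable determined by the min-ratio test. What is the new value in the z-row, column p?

3/5

Ratio test on column w1 — row 1: (9/2)/(5/4) = 18/5; row 2: (19/2)/(3/4) = 38/3; row 3: entry -1/4 ≤ 0; row 4: entry -1/2 ≤ 0. Minimum is 18/5 at row 1 (p leaves); pivot element 5/4.
Divide row 1 by 5/4; eliminate column w1 from the other rows.
z-row update in column p: 0 − (-3/4)·(4/5) = 3/5.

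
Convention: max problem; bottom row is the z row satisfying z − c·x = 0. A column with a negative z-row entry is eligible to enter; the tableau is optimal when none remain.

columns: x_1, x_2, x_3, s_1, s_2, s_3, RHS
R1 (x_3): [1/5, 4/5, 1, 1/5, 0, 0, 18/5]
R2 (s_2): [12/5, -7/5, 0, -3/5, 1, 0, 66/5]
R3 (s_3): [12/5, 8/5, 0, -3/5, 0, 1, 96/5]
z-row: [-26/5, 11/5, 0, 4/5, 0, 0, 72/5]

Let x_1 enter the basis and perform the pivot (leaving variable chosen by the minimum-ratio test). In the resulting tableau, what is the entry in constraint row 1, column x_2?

Ratio test on column x_1 — row 1: (18/5)/(1/5) = 18; row 2: (66/5)/(12/5) = 11/2; row 3: (96/5)/(12/5) = 8. Minimum is 11/2 at row 2 (s_2 leaves); pivot element 12/5.
Divide row 2 by 12/5; eliminate column x_1 from the other rows.
Row 1 update in column x_2: 4/5 − (1/5)·(-7/12) = 11/12.

11/12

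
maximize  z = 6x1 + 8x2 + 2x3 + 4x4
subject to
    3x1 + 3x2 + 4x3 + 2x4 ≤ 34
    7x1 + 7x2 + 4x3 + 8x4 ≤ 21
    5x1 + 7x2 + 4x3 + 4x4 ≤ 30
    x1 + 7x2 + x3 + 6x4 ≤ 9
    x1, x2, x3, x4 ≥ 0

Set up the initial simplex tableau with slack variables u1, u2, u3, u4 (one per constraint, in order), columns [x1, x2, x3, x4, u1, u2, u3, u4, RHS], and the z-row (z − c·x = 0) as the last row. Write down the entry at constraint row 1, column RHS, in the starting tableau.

34

The RHS of constraint 1 is b_1 = 34.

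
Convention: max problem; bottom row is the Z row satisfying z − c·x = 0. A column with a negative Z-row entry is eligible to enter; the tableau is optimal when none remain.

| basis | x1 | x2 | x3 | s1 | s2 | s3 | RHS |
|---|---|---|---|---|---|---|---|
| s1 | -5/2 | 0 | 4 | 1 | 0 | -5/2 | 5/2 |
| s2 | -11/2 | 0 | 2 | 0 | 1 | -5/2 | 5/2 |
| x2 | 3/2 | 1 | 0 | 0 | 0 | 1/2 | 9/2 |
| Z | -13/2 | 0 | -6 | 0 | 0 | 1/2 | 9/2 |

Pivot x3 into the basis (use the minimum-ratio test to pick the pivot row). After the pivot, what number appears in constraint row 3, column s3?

1/2

Ratio test on column x3 — row 1: (5/2)/4 = 5/8; row 2: (5/2)/2 = 5/4; row 3: entry 0 ≤ 0. Minimum is 5/8 at row 1 (s1 leaves); pivot element 4.
Divide row 1 by 4; eliminate column x3 from the other rows.
Row 3 update in column s3: 1/2 − 0·(-5/8) = 1/2.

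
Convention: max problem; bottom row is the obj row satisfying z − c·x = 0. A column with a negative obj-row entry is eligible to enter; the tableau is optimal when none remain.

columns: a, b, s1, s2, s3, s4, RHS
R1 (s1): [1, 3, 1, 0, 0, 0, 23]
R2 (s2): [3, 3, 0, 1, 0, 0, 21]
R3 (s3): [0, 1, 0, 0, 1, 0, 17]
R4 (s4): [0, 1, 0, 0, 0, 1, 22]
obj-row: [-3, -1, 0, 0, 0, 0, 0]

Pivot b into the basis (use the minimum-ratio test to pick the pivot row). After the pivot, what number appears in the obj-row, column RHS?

Ratio test on column b — row 1: 23/3 = 23/3; row 2: 21/3 = 7; row 3: 17/1 = 17; row 4: 22/1 = 22. Minimum is 7 at row 2 (s2 leaves); pivot element 3.
Divide row 2 by 3; eliminate column b from the other rows.
obj-row update in column RHS: 0 − (-1)·7 = 7.

7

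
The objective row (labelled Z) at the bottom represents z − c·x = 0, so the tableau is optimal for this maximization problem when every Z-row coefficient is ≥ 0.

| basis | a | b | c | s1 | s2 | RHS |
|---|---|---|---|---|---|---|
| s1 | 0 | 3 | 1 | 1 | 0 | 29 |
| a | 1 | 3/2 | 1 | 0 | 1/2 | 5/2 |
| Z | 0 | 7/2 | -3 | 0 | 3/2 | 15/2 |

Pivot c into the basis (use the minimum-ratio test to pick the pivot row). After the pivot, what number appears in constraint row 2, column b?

Ratio test on column c — row 1: 29/1 = 29; row 2: (5/2)/1 = 5/2. Minimum is 5/2 at row 2 (a leaves); pivot element 1.
Divide row 2 by 1; eliminate column c from the other rows.
In the new row 2, the b entry is the old entry divided by the pivot: (3/2)/1 = 3/2.

3/2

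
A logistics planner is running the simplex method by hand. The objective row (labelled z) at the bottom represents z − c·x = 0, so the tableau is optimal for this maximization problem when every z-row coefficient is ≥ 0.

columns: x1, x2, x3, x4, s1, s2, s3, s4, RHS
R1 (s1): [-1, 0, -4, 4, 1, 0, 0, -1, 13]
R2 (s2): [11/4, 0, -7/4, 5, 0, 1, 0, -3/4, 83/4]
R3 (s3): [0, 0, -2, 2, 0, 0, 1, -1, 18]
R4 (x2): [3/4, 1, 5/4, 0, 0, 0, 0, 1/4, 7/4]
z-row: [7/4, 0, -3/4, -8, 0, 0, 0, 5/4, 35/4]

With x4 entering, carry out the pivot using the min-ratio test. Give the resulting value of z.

Ratio test on column x4 — row 1: 13/4 = 13/4; row 2: (83/4)/5 = 83/20; row 3: 18/2 = 9; row 4: entry 0 ≤ 0. Minimum is 13/4 at row 1 (s1 leaves); pivot element 4.
Pivot on row 1; the z-row RHS becomes 35/4 − (-8)·(13/4) = 139/4.

139/4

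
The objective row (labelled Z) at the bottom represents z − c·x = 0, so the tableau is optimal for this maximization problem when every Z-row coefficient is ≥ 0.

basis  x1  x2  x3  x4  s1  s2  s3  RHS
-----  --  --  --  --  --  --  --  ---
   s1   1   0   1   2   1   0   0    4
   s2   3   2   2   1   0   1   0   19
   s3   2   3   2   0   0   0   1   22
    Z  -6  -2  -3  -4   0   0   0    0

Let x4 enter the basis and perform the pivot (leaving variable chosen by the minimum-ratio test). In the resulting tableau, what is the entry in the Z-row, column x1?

Ratio test on column x4 — row 1: 4/2 = 2; row 2: 19/1 = 19; row 3: entry 0 ≤ 0. Minimum is 2 at row 1 (s1 leaves); pivot element 2.
Divide row 1 by 2; eliminate column x4 from the other rows.
Z-row update in column x1: -6 − (-4)·(1/2) = -4.

-4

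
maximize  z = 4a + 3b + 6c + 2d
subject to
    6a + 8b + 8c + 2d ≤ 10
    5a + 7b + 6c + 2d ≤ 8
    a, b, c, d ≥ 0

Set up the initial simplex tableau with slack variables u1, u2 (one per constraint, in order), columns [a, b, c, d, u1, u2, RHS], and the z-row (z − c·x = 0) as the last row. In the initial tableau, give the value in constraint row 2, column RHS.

8

The RHS of constraint 2 is b_2 = 8.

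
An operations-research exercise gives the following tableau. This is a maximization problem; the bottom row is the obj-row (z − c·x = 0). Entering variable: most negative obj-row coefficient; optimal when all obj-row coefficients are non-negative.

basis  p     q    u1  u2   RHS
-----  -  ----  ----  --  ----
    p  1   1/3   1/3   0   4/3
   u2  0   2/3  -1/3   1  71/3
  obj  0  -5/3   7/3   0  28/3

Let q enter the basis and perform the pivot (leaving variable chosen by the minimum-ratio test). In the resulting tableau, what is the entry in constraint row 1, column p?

Ratio test on column q — row 1: (4/3)/(1/3) = 4; row 2: (71/3)/(2/3) = 71/2. Minimum is 4 at row 1 (p leaves); pivot element 1/3.
Divide row 1 by 1/3; eliminate column q from the other rows.
In the new row 1, the p entry is the old entry divided by the pivot: 1/(1/3) = 3.

3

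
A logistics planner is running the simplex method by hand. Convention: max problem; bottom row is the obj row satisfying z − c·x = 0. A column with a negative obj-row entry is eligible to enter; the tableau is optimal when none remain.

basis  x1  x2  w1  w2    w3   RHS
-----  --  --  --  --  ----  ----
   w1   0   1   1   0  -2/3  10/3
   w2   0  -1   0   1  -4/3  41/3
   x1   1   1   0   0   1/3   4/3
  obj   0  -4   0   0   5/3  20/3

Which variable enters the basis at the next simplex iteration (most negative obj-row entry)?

x2

Negative obj-row entries: x2: -4.
The most negative is -4 in column x2, so x2 enters.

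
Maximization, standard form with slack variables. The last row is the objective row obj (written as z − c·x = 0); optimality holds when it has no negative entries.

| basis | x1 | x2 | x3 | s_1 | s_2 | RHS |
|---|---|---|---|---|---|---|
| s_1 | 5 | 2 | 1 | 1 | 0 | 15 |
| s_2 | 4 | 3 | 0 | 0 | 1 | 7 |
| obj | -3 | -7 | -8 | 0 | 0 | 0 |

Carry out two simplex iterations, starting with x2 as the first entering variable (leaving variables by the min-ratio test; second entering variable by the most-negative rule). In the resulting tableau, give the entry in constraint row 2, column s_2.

1/3

Ratio test on column x2 — row 1: 15/2 = 15/2; row 2: 7/3 = 7/3. Minimum is 7/3 at row 2 (s_2 leaves); pivot element 3.
Divide row 2 by 3; eliminate column x2 from the other rows.
Second iteration: most negative obj-row entry is -8 in column x3, so x3 enters.
Ratio test on column x3 — row 1: (31/3)/1 = 31/3; row 2: entry 0 ≤ 0. Minimum is 31/3 at row 1 (s_1 leaves); pivot element 1.
Divide row 1 by 1; eliminate column x3 from the other rows.
After both pivots, the entry at constraint row 2, column s_2 is 1/3.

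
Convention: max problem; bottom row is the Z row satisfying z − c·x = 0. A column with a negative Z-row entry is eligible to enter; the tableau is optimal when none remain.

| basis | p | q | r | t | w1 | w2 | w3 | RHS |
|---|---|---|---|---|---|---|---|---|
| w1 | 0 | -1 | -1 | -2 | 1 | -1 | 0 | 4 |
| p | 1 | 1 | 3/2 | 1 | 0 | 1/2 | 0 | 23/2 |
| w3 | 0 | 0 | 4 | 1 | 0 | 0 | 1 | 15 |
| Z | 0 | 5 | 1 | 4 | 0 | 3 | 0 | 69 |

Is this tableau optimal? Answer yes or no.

Every Z-row coefficient is ≥ 0, so the tableau is optimal.

yes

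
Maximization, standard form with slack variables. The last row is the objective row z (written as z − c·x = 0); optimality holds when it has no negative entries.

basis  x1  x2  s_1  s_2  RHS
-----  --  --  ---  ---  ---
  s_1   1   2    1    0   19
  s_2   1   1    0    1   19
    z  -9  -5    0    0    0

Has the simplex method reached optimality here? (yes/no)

The z-row has a negative entry -9 in column x1, so it is not optimal.

no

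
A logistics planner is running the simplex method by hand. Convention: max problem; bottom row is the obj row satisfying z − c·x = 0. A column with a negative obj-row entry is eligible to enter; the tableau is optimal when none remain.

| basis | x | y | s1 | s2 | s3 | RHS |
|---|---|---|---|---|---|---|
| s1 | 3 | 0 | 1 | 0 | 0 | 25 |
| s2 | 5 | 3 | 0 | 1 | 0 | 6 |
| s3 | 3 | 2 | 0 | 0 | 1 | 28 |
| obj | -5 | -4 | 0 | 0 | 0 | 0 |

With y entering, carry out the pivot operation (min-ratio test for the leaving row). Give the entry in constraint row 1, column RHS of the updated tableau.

Ratio test on column y — row 1: entry 0 ≤ 0; row 2: 6/3 = 2; row 3: 28/2 = 14. Minimum is 2 at row 2 (s2 leaves); pivot element 3.
Divide row 2 by 3; eliminate column y from the other rows.
Row 1 update in column RHS: 25 − 0·2 = 25.

25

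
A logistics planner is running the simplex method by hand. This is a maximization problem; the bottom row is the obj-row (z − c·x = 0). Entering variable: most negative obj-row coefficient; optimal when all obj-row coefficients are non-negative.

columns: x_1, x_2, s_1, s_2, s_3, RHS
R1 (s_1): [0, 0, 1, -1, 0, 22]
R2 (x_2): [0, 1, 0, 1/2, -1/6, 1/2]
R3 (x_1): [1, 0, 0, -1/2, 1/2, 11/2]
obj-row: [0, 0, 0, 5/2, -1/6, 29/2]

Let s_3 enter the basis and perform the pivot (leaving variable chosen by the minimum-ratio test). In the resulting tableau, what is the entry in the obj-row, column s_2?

7/3

Ratio test on column s_3 — row 1: entry 0 ≤ 0; row 2: entry -1/6 ≤ 0; row 3: (11/2)/(1/2) = 11. Minimum is 11 at row 3 (x_1 leaves); pivot element 1/2.
Divide row 3 by 1/2; eliminate column s_3 from the other rows.
obj-row update in column s_2: 5/2 − (-1/6)·(-1) = 7/3.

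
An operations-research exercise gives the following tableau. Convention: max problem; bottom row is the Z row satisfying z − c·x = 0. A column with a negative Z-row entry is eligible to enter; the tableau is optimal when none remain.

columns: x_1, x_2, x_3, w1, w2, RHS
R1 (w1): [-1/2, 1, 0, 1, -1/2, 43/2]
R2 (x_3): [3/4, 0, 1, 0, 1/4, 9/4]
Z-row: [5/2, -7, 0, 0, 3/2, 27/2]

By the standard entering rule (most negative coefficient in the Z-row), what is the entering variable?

x_2

Negative Z-row entries: x_2: -7.
The most negative is -7 in column x_2, so x_2 enters.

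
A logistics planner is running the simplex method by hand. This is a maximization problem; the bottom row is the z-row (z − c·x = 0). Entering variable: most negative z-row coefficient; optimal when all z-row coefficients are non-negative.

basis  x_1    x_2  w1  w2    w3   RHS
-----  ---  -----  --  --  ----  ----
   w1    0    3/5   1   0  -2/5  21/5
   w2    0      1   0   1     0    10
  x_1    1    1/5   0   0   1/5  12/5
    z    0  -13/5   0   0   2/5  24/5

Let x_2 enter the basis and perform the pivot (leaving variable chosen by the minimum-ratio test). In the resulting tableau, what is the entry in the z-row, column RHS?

Ratio test on column x_2 — row 1: (21/5)/(3/5) = 7; row 2: 10/1 = 10; row 3: (12/5)/(1/5) = 12. Minimum is 7 at row 1 (w1 leaves); pivot element 3/5.
Divide row 1 by 3/5; eliminate column x_2 from the other rows.
z-row update in column RHS: 24/5 − (-13/5)·7 = 23.

23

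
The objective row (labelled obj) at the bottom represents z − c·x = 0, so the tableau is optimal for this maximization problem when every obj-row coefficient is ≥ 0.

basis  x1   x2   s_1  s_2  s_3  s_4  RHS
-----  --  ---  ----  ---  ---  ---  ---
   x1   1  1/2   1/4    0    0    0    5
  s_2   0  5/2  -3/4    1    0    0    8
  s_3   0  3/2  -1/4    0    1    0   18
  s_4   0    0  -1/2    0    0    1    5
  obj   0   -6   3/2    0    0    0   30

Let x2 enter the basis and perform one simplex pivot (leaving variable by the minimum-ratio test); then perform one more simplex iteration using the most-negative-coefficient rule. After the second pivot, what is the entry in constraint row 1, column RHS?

Ratio test on column x2 — row 1: 5/(1/2) = 10; row 2: 8/(5/2) = 16/5; row 3: 18/(3/2) = 12; row 4: entry 0 ≤ 0. Minimum is 16/5 at row 2 (s_2 leaves); pivot element 5/2.
Divide row 2 by 5/2; eliminate column x2 from the other rows.
Second iteration: most negative obj-row entry is -3/10 in column s_1, so s_1 enters.
Ratio test on column s_1 — row 1: (17/5)/(2/5) = 17/2; row 2: entry -3/10 ≤ 0; row 3: (66/5)/(1/5) = 66; row 4: entry -1/2 ≤ 0. Minimum is 17/2 at row 1 (x1 leaves); pivot element 2/5.
Divide row 1 by 2/5; eliminate column s_1 from the other rows.
After both pivots, the entry at constraint row 1, column RHS is 17/2.

17/2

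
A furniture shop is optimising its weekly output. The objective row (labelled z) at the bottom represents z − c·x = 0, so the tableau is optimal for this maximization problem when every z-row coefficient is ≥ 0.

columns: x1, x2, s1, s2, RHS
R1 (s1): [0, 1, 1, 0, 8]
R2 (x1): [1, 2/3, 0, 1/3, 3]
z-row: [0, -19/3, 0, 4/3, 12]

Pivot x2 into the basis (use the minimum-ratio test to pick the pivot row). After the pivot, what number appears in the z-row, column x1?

19/2

Ratio test on column x2 — row 1: 8/1 = 8; row 2: 3/(2/3) = 9/2. Minimum is 9/2 at row 2 (x1 leaves); pivot element 2/3.
Divide row 2 by 2/3; eliminate column x2 from the other rows.
z-row update in column x1: 0 − (-19/3)·(3/2) = 19/2.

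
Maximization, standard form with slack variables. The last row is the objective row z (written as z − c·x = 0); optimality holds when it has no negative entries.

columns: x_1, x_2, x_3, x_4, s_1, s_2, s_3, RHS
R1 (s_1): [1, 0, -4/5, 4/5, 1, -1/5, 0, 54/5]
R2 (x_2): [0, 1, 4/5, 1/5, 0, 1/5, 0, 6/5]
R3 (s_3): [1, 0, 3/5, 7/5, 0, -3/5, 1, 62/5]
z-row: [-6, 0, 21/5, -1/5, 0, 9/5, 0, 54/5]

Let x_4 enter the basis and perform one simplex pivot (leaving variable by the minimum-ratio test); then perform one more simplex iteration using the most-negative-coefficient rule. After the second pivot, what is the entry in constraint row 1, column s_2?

1

Ratio test on column x_4 — row 1: (54/5)/(4/5) = 27/2; row 2: (6/5)/(1/5) = 6; row 3: (62/5)/(7/5) = 62/7. Minimum is 6 at row 2 (x_2 leaves); pivot element 1/5.
Divide row 2 by 1/5; eliminate column x_4 from the other rows.
Second iteration: most negative z-row entry is -6 in column x_1, so x_1 enters.
Ratio test on column x_1 — row 1: 6/1 = 6; row 2: entry 0 ≤ 0; row 3: 4/1 = 4. Minimum is 4 at row 3 (s_3 leaves); pivot element 1.
Divide row 3 by 1; eliminate column x_1 from the other rows.
After both pivots, the entry at constraint row 1, column s_2 is 1.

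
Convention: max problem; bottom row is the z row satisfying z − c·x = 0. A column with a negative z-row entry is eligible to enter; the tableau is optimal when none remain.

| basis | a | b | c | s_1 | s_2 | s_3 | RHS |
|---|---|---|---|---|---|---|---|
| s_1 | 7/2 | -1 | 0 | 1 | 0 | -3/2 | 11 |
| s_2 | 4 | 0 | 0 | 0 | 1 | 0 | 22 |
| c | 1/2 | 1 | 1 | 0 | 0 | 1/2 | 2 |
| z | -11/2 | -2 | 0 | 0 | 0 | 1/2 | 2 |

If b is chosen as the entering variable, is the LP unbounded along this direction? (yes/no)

no

Column b has positive entries in row(s) 3, so the ratio test bounds it — not unbounded.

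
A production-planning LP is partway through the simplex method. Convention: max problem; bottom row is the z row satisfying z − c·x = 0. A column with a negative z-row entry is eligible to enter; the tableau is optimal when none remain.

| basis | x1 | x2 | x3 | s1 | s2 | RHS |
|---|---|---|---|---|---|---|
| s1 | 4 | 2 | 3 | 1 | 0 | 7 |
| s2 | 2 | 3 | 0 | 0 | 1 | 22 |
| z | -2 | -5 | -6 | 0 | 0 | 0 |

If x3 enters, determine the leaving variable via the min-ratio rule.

s1

Column x3 entries and ratios — s1: 7/3 = 7/3; s2: 0 ≤ 0, skip.
Smallest ratio is 7/3 in the row of s1, so s1 leaves.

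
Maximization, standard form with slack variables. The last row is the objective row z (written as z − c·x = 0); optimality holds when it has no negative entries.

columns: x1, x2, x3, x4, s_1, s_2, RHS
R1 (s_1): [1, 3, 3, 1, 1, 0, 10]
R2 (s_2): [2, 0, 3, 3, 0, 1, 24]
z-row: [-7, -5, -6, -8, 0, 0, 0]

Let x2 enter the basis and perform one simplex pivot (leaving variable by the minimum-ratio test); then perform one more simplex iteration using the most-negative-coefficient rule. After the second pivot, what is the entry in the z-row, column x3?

16/3

Ratio test on column x2 — row 1: 10/3 = 10/3; row 2: entry 0 ≤ 0. Minimum is 10/3 at row 1 (s_1 leaves); pivot element 3.
Divide row 1 by 3; eliminate column x2 from the other rows.
Second iteration: most negative z-row entry is -19/3 in column x4, so x4 enters.
Ratio test on column x4 — row 1: (10/3)/(1/3) = 10; row 2: 24/3 = 8. Minimum is 8 at row 2 (s_2 leaves); pivot element 3.
Divide row 2 by 3; eliminate column x4 from the other rows.
After both pivots, the entry at the z-row, column x3 is 16/3.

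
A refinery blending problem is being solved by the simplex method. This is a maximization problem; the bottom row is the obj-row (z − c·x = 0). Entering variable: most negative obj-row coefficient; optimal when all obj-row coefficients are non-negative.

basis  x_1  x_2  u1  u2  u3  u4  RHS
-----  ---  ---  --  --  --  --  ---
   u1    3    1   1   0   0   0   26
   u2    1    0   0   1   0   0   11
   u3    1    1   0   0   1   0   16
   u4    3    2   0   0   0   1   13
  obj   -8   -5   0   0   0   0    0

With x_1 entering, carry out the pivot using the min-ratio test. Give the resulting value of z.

Ratio test on column x_1 — row 1: 26/3 = 26/3; row 2: 11/1 = 11; row 3: 16/1 = 16; row 4: 13/3 = 13/3. Minimum is 13/3 at row 4 (u4 leaves); pivot element 3.
Pivot on row 4; the obj-row RHS becomes 0 − (-8)·(13/3) = 104/3.

104/3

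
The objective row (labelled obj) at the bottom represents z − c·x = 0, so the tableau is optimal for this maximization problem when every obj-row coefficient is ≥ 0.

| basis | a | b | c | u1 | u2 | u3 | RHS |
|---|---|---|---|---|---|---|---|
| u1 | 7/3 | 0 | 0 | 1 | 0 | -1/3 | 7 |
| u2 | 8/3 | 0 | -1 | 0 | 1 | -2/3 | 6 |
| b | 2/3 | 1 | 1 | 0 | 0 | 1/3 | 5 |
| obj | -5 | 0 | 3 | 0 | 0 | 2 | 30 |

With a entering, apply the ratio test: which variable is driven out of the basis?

u2

Column a entries and ratios — u1: 7/(7/3) = 3; u2: 6/(8/3) = 9/4; b: 5/(2/3) = 15/2.
Smallest ratio is 9/4 in the row of u2, so u2 leaves.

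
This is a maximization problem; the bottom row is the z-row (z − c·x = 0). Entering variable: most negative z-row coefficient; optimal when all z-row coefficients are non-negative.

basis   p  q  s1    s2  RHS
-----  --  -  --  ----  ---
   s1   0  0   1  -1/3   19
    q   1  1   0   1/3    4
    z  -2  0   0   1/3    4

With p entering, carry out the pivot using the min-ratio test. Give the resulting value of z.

12

Ratio test on column p — row 1: entry 0 ≤ 0; row 2: 4/1 = 4. Minimum is 4 at row 2 (q leaves); pivot element 1.
Pivot on row 2; the z-row RHS becomes 4 − (-2)·4 = 12.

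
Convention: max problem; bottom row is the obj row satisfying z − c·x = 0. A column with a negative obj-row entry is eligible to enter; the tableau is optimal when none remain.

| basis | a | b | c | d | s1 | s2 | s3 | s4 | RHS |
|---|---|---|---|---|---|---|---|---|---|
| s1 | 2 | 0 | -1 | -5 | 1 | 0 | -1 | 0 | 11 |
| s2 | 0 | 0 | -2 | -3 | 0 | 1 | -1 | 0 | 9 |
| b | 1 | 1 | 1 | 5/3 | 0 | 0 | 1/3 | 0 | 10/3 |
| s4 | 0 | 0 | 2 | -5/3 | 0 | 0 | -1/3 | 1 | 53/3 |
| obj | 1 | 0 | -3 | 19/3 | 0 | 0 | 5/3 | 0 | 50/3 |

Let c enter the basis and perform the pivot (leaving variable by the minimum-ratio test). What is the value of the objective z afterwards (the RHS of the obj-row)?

Ratio test on column c — row 1: entry -1 ≤ 0; row 2: entry -2 ≤ 0; row 3: (10/3)/1 = 10/3; row 4: (53/3)/2 = 53/6. Minimum is 10/3 at row 3 (b leaves); pivot element 1.
Pivot on row 3; the obj-row RHS becomes 50/3 − (-3)·(10/3) = 80/3.

80/3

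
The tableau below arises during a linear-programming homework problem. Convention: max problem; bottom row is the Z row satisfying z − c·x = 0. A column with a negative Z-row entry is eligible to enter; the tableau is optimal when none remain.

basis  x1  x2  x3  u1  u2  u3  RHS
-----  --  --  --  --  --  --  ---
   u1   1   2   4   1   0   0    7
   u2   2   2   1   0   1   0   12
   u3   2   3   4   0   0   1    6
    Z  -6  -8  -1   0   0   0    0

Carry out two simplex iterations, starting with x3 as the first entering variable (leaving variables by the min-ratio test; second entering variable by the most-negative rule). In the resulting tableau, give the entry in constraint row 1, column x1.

Ratio test on column x3 — row 1: 7/4 = 7/4; row 2: 12/1 = 12; row 3: 6/4 = 3/2. Minimum is 3/2 at row 3 (u3 leaves); pivot element 4.
Divide row 3 by 4; eliminate column x3 from the other rows.
Second iteration: most negative Z-row entry is -29/4 in column x2, so x2 enters.
Ratio test on column x2 — row 1: entry -1 ≤ 0; row 2: (21/2)/(5/4) = 42/5; row 3: (3/2)/(3/4) = 2. Minimum is 2 at row 3 (x3 leaves); pivot element 3/4.
Divide row 3 by 3/4; eliminate column x2 from the other rows.
After both pivots, the entry at constraint row 1, column x1 is -1/3.

-1/3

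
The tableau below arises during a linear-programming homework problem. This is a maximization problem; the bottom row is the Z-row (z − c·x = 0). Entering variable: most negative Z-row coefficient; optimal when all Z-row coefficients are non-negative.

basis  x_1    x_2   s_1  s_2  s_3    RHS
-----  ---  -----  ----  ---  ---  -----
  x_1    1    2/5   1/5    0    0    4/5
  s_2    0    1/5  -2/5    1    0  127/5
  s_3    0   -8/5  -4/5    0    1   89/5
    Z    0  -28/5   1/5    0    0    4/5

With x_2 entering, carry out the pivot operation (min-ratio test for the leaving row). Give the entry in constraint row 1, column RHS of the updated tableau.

Ratio test on column x_2 — row 1: (4/5)/(2/5) = 2; row 2: (127/5)/(1/5) = 127; row 3: entry -8/5 ≤ 0. Minimum is 2 at row 1 (x_1 leaves); pivot element 2/5.
Divide row 1 by 2/5; eliminate column x_2 from the other rows.
In the new row 1, the RHS entry is the old entry divided by the pivot: (4/5)/(2/5) = 2.

2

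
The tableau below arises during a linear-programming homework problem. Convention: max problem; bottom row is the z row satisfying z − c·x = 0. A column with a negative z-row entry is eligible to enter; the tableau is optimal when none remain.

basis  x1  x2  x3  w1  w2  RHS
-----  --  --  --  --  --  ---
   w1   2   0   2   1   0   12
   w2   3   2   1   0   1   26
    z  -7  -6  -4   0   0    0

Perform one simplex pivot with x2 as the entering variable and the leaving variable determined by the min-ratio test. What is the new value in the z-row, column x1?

2

Ratio test on column x2 — row 1: entry 0 ≤ 0; row 2: 26/2 = 13. Minimum is 13 at row 2 (w2 leaves); pivot element 2.
Divide row 2 by 2; eliminate column x2 from the other rows.
z-row update in column x1: -7 − (-6)·(3/2) = 2.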